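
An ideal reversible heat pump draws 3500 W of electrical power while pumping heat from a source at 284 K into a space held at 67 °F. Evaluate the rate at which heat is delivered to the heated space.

Q̇_H ≈ 119000 W

T_H = 67 °F → (67 − 32) × 5/9 = 19.44 °C = 292.59 K.
The Carnot heat-pump COP is COP_HP = T_H/(T_H − T_C) = 292.59/8.59 = 34.0446.
Q_H = COP_HP · W = 34.0446 × 3500 = 119000 W.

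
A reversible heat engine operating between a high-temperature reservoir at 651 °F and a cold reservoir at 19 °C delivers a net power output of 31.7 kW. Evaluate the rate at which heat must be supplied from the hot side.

T_H = 651 °F → (651 − 32) × 5/9 = 343.89 °C = 617.04 K.
T_C = 19 °C → 19 + 273.15 = 292.15 K.
η_rev = 1 − T_C/T_H = 1 − 292.15/617.04 = 0.5265.
Q_H = W/η = 31.7/0.5265 = 60.21 kW.

Q̇_H ≈ 60.21 kW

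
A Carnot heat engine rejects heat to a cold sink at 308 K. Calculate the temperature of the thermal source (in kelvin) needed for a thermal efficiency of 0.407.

From η = 1 − T_C/T_H, solving for T_H gives T_H = T_C/(1 − η) = 308.00/(1 − 0.407) = 519 K.

T_H ≈ 519 K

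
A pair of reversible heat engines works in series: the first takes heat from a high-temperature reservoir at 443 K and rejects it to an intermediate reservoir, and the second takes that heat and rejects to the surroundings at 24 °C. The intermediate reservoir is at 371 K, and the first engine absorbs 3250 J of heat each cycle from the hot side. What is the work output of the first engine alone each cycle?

W₁ ≈ 528 J

T_C = 24 °C → 24 + 273.15 = 297.15 K.
First-stage efficiency η₁ = 1 − T_m/T_H = 1 − 371.00/443.00 = 0.1625.
W₁ = η₁·Q_H = 0.1625 × 3250 = 528 J.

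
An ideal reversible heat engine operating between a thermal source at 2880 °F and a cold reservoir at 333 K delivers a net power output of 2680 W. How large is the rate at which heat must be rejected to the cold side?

Q̇_C ≈ 586 W

T_H = 2880 °F → (2880 − 32) × 5/9 = 1582.22 °C = 1855.37 K.
The Carnot efficiency is η = 1 − T_C/T_H = 1 − 333.00/1855.37 = 0.8205.
Since Q_C/Q_H = T_C/T_H and Q_H = W/η, Q_C = W·T_C/(T_H − T_C) = 2680 × 333.00/1522.37 = 586 W.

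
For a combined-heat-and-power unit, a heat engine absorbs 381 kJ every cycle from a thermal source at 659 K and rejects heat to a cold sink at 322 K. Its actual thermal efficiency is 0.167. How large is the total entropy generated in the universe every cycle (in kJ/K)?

W = η·Q_H = 0.167 × 381 = 63.63 kJ, so Q_C = Q_H − W = 317.4 kJ.
The hot reservoir loses entropy Q_H/T_H = 381/659.00 = 0.5781 kJ/K; the cold reservoir gains Q_C/T_C = 317.4/322.00 = 0.9856 kJ/K.
ΔS_univ = −Q_H/T_H + Q_C/T_C = 0.407 kJ/K (> 0, since η = 0.167 < η_Carnot = 0.511).

ΔS_univ ≈ 0.407 kJ/K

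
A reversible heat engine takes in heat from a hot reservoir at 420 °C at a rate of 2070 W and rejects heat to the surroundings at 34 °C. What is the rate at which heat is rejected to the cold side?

Q̇_C ≈ 917 W

T_H = 420 °C → 420 + 273.15 = 693.15 K.
T_C = 34 °C → 34 + 273.15 = 307.15 K.
η_rev = 1 − T_C/T_H = 1 − 307.15/693.15 = 0.5569.
For a reversible cycle Q_C/Q_H = T_C/T_H, so Q_C = 2070 × 307.15/693.15 = 917 W.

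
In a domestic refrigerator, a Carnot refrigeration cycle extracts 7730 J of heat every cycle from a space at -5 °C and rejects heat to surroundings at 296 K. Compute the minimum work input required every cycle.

T_C = -5 °C → -5 + 273.15 = 268.15 K.
Carnot COP: COP_R = T_C/(T_H − T_C) = 268.15/27.85 = 9.6284.
W = Q_C/COP_R = 7730/9.6284 = 802.8 J.

W_in ≈ 802.8 J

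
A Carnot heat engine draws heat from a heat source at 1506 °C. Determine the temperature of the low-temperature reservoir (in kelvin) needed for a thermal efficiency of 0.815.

T_H = 1506 °C → 1506 + 273.15 = 1779.15 K.
From η = 1 − T_C/T_H, T_C = T_H·(1 − η) = 1779.15 × (1 − 0.815) = 329 K.

T_C ≈ 329 K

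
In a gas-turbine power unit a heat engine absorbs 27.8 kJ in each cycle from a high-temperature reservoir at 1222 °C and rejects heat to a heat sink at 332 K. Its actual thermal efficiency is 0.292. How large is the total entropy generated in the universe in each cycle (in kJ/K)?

T_H = 1222 °C → 1222 + 273.15 = 1495.15 K.
W = η·Q_H = 0.292 × 27.8 = 8.118 kJ, so Q_C = Q_H − W = 19.68 kJ.
Reservoir entropy changes: ΔS_H = −Q_H/T_H = −27.8/1495.15 = -0.01859 kJ/K and ΔS_C = +Q_C/T_C = 19.68/332.00 = 0.05928 kJ/K.
ΔS_univ = −Q_H/T_H + Q_C/T_C = 0.0407 kJ/K (> 0, since η = 0.292 < η_Carnot = 0.778).

ΔS_univ ≈ 0.0407 kJ/K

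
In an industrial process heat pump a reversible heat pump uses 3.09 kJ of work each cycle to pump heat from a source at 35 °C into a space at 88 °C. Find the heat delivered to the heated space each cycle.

T_H = 88 °C → 88 + 273.15 = 361.15 K.
T_C = 35 °C → 35 + 273.15 = 308.15 K.
For a reversible heat pump, COP_HP = T_H/(T_H − T_C) = 361.15/53.00 = 6.8142.
Q_H = COP_HP · W = 6.8142 × 3.09 = 21.06 kJ.

Q_H ≈ 21.06 kJ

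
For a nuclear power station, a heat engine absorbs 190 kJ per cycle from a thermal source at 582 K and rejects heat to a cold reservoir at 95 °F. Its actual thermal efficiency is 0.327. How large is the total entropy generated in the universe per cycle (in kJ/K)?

T_C = 95 °F → (95 − 32) × 5/9 = 35.00 °C = 308.15 K.
W = η·Q_H = 0.327 × 190 = 62.13 kJ, so Q_C = Q_H − W = 127.9 kJ.
Entropy balance on the reservoirs: −Q_H/T_H = -0.3265 kJ/K, +Q_C/T_C = 0.4150 kJ/K.
ΔS_univ = −Q_H/T_H + Q_C/T_C = 0.0885 kJ/K (> 0, since η = 0.327 < η_Carnot = 0.471).

ΔS_univ ≈ 0.0885 kJ/K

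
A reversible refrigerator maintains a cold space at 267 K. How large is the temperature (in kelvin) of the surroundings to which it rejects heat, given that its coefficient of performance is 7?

T_H ≈ 305 K

COP_R = T_C/(T_H − T_C) ⇒ T_H = T_C·(1 + 1/COP_R) = 267.00 × (1 + 1/7) = 305 K.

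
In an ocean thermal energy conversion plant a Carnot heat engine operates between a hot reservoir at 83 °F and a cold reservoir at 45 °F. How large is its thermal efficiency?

η ≈ 0.0700

T_H = 83 °F → (83 − 32) × 5/9 = 28.33 °C = 301.48 K.
T_C = 45 °F → (45 − 32) × 5/9 = 7.22 °C = 280.37 K.
Carnot efficiency: η = 1 − T_C/T_H = 1 − 280.37/301.48 = 0.0700.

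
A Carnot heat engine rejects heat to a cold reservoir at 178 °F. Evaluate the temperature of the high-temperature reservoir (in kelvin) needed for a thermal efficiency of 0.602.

T_H ≈ 890 K

T_C = 178 °F → (178 − 32) × 5/9 = 81.11 °C = 354.26 K.
From η = 1 − T_C/T_H, solving for T_H gives T_H = T_C/(1 − η) = 354.26/(1 − 0.602) = 890 K.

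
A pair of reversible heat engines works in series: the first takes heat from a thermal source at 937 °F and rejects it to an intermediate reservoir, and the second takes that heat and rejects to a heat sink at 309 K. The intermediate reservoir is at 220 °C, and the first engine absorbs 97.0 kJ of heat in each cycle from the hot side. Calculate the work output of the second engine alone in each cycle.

W₂ ≈ 23.0 kJ

T_H = 937 °F → (937 − 32) × 5/9 = 502.78 °C = 775.93 K.
T_m = 220 °C → 220 + 273.15 = 493.15 K.
Heat entering the second stage: Q_m = Q_H·(T_m/T_H) = 97.0 × 493.15/775.93 = 61.6 kJ.
Second-stage efficiency η₂ = 1 − T_C/T_m = 1 − 309.00/493.15 = 0.3734, so W₂ = η₂·Q_m = 23.0 kJ.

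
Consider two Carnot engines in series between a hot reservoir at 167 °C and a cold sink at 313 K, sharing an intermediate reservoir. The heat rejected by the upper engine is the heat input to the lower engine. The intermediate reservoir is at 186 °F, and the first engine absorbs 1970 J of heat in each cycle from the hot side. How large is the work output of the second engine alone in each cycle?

T_H = 167 °C → 167 + 273.15 = 440.15 K.
T_m = 186 °F → (186 − 32) × 5/9 = 85.56 °C = 358.71 K.
Heat entering the second stage: Q_m = Q_H·(T_m/T_H) = 1970 × 358.71/440.15 = 1610 J.
Second-stage efficiency η₂ = 1 − T_C/T_m = 1 − 313.00/358.71 = 0.1274, so W₂ = η₂·Q_m = 205 J.

W₂ ≈ 205 J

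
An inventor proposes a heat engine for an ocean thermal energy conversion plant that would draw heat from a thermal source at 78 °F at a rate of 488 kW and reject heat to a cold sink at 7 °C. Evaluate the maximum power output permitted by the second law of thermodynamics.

Ẇ_max ≈ 30.31 kW

T_H = 78 °F → (78 − 32) × 5/9 = 25.56 °C = 298.71 K.
T_C = 7 °C → 7 + 273.15 = 280.15 K.
The second-law ceiling is the Carnot efficiency, η_max = 1 − T_C/T_H = 1 − 280.15/298.71 = 0.0621.
W_max = η_max · Q_H = 0.0621 × 488 = 30.31 kW.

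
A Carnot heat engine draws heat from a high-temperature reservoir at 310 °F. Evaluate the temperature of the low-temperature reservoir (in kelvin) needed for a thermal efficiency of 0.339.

T_C ≈ 283 K

T_H = 310 °F → (310 − 32) × 5/9 = 154.44 °C = 427.59 K.
From η = 1 − T_C/T_H, T_C = T_H·(1 − η) = 427.59 × (1 − 0.339) = 283 K.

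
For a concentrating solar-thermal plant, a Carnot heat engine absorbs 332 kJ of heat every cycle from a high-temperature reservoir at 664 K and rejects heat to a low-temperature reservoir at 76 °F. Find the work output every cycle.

W ≈ 183.2 kJ

T_C = 76 °F → (76 − 32) × 5/9 = 24.44 °C = 297.59 K.
Carnot efficiency: η = 1 − T_C/T_H = 1 − 297.59/664.00 = 0.5518.
W = η·Q_H = 0.5518 × 332 = 183.2 kJ.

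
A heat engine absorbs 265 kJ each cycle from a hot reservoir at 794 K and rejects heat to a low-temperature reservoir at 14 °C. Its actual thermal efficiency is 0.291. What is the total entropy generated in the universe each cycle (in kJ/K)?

ΔS_univ ≈ 0.321 kJ/K

T_C = 14 °C → 14 + 273.15 = 287.15 K.
W = η·Q_H = 0.291 × 265 = 77.11 kJ, so Q_C = Q_H − W = 187.9 kJ.
Entropy balance on the reservoirs: −Q_H/T_H = -0.3338 kJ/K, +Q_C/T_C = 0.6543 kJ/K.
ΔS_univ = −Q_H/T_H + Q_C/T_C = 0.321 kJ/K (> 0, since η = 0.291 < η_Carnot = 0.638).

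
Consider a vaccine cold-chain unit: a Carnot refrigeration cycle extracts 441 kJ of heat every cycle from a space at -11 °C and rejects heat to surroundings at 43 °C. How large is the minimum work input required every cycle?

W_in ≈ 90.84 kJ

T_H = 43 °C → 43 + 273.15 = 316.15 K.
T_C = -11 °C → -11 + 273.15 = 262.15 K.
COP_R = T_C/(T_H − T_C) = 262.15/54.00 = 4.8546.
W = Q_C/COP_R = 441/4.8546 = 90.84 kJ.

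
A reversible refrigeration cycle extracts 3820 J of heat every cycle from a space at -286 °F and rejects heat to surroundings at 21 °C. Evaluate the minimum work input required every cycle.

W_in ≈ 7830 J

T_H = 21 °C → 21 + 273.15 = 294.15 K.
T_C = -286 °F → (-286 − 32) × 5/9 = -176.67 °C = 96.48 K.
The reversible coefficient of performance is COP_R = T_C/(T_H − T_C) = 96.48/197.67 = 0.4881.
W = Q_C/COP_R = 3820/0.4881 = 7830 J.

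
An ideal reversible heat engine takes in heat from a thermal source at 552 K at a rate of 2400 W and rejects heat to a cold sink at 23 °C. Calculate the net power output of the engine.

T_C = 23 °C → 23 + 273.15 = 296.15 K.
The Carnot efficiency is η = 1 − T_C/T_H = 1 − 296.15/552.00 = 0.4635.
W = η·Q_H = 0.4635 × 2400 = 1110 W.

Ẇ ≈ 1110 W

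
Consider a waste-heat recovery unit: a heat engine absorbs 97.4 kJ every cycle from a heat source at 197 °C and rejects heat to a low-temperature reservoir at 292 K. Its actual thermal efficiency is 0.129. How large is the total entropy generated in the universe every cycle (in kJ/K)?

T_H = 197 °C → 197 + 273.15 = 470.15 K.
W = η·Q_H = 0.129 × 97.4 = 12.56 kJ, so Q_C = Q_H − W = 84.84 kJ.
The hot reservoir loses entropy Q_H/T_H = 97.4/470.15 = 0.2072 kJ/K; the cold reservoir gains Q_C/T_C = 84.84/292.00 = 0.2905 kJ/K.
ΔS_univ = −Q_H/T_H + Q_C/T_C = 0.08336 kJ/K (> 0, since η = 0.129 < η_Carnot = 0.379).

ΔS_univ ≈ 0.08336 kJ/K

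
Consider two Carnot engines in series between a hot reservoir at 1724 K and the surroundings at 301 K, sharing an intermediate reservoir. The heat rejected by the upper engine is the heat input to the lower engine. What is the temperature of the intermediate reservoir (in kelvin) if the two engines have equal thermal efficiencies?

T_m ≈ 720 K

Equal efficiencies require 1 − T_m/T_H = 1 − T_C/T_m, i.e. T_m/T_H = T_C/T_m, so T_m = √(T_H·T_C) = √(1724.00 × 301.00) = 720 K.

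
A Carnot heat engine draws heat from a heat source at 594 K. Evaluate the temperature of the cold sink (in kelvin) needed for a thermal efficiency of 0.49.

From η = 1 − T_C/T_H, T_C = T_H·(1 − η) = 594.00 × (1 − 0.49) = 303 K.

T_C ≈ 303 K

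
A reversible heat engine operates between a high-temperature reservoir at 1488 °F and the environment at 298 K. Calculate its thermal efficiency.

T_H = 1488 °F → (1488 − 32) × 5/9 = 808.89 °C = 1082.04 K.
The Carnot efficiency is η = 1 − T_C/T_H = 1 − 298.00/1082.04 = 0.725.

η ≈ 0.725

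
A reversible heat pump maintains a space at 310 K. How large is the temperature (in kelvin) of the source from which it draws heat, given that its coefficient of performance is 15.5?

COP_HP = T_H/(T_H − T_C) ⇒ T_C = T_H·(COP_HP − 1)/COP_HP = 310.00 × (15.5 − 1)/15.5 = 290 K.

T_C ≈ 290 K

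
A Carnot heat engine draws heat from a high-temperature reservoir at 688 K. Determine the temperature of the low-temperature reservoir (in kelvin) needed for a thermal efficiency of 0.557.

From η = 1 − T_C/T_H, T_C = T_H·(1 − η) = 688.00 × (1 − 0.557) = 304.8 K.

T_C ≈ 304.8 K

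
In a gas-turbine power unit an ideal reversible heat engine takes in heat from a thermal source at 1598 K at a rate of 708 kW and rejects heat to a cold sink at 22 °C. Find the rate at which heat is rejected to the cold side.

T_C = 22 °C → 22 + 273.15 = 295.15 K.
η_rev = 1 − T_C/T_H = 1 − 295.15/1598.00 = 0.8153.
For a reversible cycle Q_C/Q_H = T_C/T_H, so Q_C = 708 × 295.15/1598.00 = 131 kW.

Q̇_C ≈ 131 kW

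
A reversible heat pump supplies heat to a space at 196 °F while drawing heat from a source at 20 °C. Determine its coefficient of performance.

T_H = 196 °F → (196 − 32) × 5/9 = 91.11 °C = 364.26 K.
T_C = 20 °C → 20 + 273.15 = 293.15 K.
The Carnot heat-pump COP is COP_HP = T_H/(T_H − T_C) = 364.26/(364.26 − 293.15) = 5.12.

COP_HP ≈ 5.12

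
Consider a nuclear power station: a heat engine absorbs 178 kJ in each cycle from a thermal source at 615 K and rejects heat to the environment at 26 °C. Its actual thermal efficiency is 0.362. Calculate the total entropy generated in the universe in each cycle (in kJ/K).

ΔS_univ ≈ 0.0902 kJ/K

T_C = 26 °C → 26 + 273.15 = 299.15 K.
W = η·Q_H = 0.362 × 178 = 64.44 kJ, so Q_C = Q_H − W = 113.6 kJ.
Reservoir entropy changes: ΔS_H = −Q_H/T_H = −178/615.00 = -0.2894 kJ/K and ΔS_C = +Q_C/T_C = 113.6/299.15 = 0.3796 kJ/K.
ΔS_univ = −Q_H/T_H + Q_C/T_C = 0.0902 kJ/K (> 0, since η = 0.362 < η_Carnot = 0.514).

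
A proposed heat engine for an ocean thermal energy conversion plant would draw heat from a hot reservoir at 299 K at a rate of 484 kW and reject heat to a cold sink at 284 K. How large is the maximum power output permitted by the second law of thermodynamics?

Ẇ_max ≈ 24.3 kW

No engine can exceed the Carnot limit: η_max = 1 − T_C/T_H = 1 − 284.00/299.00 = 0.0502.
W_max = η_max · Q_H = 0.0502 × 484 = 24.3 kW.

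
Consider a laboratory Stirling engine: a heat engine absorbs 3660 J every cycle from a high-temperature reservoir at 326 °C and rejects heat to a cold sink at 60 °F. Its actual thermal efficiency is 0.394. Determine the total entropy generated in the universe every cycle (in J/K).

T_H = 326 °C → 326 + 273.15 = 599.15 K.
T_C = 60 °F → (60 − 32) × 5/9 = 15.56 °C = 288.71 K.
W = η·Q_H = 0.394 × 3660 = 1442 J, so Q_C = Q_H − W = 2218 J.
Reservoir entropy changes: ΔS_H = −Q_H/T_H = −3660/599.15 = -6.109 J/K and ΔS_C = +Q_C/T_C = 2218/288.71 = 7.682 J/K.
ΔS_univ = −Q_H/T_H + Q_C/T_C = 1.57 J/K (> 0, since η = 0.394 < η_Carnot = 0.518).

ΔS_univ ≈ 1.57 J/K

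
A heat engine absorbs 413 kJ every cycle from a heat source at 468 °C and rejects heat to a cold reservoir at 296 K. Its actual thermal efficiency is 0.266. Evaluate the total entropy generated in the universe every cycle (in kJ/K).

ΔS_univ ≈ 0.467 kJ/K

T_H = 468 °C → 468 + 273.15 = 741.15 K.
W = η·Q_H = 0.266 × 413 = 109.9 kJ, so Q_C = Q_H − W = 303.1 kJ.
Entropy balance on the reservoirs: −Q_H/T_H = -0.5572 kJ/K, +Q_C/T_C = 1.024 kJ/K.
ΔS_univ = −Q_H/T_H + Q_C/T_C = 0.467 kJ/K (> 0, since η = 0.266 < η_Carnot = 0.601).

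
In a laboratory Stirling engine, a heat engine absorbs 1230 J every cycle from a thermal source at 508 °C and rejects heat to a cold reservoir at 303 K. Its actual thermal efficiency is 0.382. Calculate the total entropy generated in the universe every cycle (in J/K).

T_H = 508 °C → 508 + 273.15 = 781.15 K.
W = η·Q_H = 0.382 × 1230 = 469.9 J, so Q_C = Q_H − W = 760.1 J.
Entropy balance on the reservoirs: −Q_H/T_H = -1.575 J/K, +Q_C/T_C = 2.509 J/K.
ΔS_univ = −Q_H/T_H + Q_C/T_C = 0.934 J/K (> 0, since η = 0.382 < η_Carnot = 0.612).

ΔS_univ ≈ 0.934 J/K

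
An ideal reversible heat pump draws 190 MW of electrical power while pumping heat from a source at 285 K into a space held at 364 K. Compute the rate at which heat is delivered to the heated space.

Q̇_H ≈ 875 MW

For a reversible heat pump, COP_HP = T_H/(T_H − T_C) = 364.00/79.00 = 4.6076.
Q_H = COP_HP · W = 4.6076 × 190 = 875 MW.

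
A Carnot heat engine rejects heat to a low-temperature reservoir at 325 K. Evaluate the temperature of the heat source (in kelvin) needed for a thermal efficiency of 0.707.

From η = 1 − T_C/T_H, solving for T_H gives T_H = T_C/(1 − η) = 325.00/(1 − 0.707) = 1110 K.

T_H ≈ 1110 K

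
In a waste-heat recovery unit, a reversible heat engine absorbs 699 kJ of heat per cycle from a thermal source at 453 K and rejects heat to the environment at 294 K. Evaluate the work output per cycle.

W ≈ 245 kJ

η_rev = 1 − T_C/T_H = 1 − 294.00/453.00 = 0.3510.
W = η·Q_H = 0.3510 × 699 = 245 kJ.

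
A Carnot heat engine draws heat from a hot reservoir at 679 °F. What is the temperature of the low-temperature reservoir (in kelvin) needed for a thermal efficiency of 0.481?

T_H = 679 °F → (679 − 32) × 5/9 = 359.44 °C = 632.59 K.
From η = 1 − T_C/T_H, T_C = T_H·(1 − η) = 632.59 × (1 − 0.481) = 328 K.

T_C ≈ 328 K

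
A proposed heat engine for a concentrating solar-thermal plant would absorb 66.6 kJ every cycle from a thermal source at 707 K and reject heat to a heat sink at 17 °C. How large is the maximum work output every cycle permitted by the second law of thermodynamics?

T_C = 17 °C → 17 + 273.15 = 290.15 K.
The second-law ceiling is the Carnot efficiency, η_max = 1 − T_C/T_H = 1 − 290.15/707.00 = 0.5896.
W_max = η_max · Q_H = 0.5896 × 66.6 = 39.3 kJ.

W_max ≈ 39.3 kJ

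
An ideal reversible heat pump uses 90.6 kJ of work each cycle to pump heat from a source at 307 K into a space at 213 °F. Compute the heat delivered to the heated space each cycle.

T_H = 213 °F → (213 − 32) × 5/9 = 100.56 °C = 373.71 K.
The Carnot heat-pump COP is COP_HP = T_H/(T_H − T_C) = 373.71/66.71 = 5.6023.
Q_H = COP_HP · W = 5.6023 × 90.6 = 508 kJ.

Q_H ≈ 508 kJ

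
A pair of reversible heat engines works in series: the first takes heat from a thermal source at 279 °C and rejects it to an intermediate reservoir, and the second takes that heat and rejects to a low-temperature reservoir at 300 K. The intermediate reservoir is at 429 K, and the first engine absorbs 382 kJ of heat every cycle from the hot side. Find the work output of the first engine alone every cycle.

T_H = 279 °C → 279 + 273.15 = 552.15 K.
First-stage efficiency η₁ = 1 − T_m/T_H = 1 − 429.00/552.15 = 0.2230.
W₁ = η₁·Q_H = 0.2230 × 382 = 85.2 kJ.

W₁ ≈ 85.2 kJ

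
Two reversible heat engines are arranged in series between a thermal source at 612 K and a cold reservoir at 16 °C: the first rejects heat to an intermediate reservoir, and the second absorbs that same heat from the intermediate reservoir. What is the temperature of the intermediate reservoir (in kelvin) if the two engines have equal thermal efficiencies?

T_m ≈ 420.7 K

T_C = 16 °C → 16 + 273.15 = 289.15 K.
Equal efficiencies require 1 − T_m/T_H = 1 − T_C/T_m, i.e. T_m/T_H = T_C/T_m, so T_m = √(T_H·T_C) = √(612.00 × 289.15) = 420.7 K.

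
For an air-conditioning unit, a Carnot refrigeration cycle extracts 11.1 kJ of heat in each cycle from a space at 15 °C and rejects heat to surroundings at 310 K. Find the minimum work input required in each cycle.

W_in ≈ 0.842 kJ

T_C = 15 °C → 15 + 273.15 = 288.15 K.
For a reversible refrigerator, COP_R = T_C/(T_H − T_C) = 288.15/21.85 = 13.1876.
W = Q_C/COP_R = 11.1/13.1876 = 0.842 kJ.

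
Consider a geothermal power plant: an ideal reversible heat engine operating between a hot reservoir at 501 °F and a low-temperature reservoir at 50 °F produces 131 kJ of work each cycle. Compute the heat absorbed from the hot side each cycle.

T_H = 501 °F → (501 − 32) × 5/9 = 260.56 °C = 533.71 K.
T_C = 50 °F → (50 − 32) × 5/9 = 10.00 °C = 283.15 K.
Carnot efficiency: η = 1 − T_C/T_H = 1 − 283.15/533.71 = 0.4695.
Q_H = W/η = 131/0.4695 = 279 kJ.

Q_H ≈ 279 kJ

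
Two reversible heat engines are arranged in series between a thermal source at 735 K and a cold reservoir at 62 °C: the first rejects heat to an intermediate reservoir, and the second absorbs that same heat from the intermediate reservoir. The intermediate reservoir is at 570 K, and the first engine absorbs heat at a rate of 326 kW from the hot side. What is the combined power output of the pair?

T_C = 62 °C → 62 + 273.15 = 335.15 K.
Two reversible stages in series are equivalent to a single Carnot engine between T_H and T_C, so η_total = 1 − T_C/T_H = 1 − 335.15/735.00 = 0.5440.
W_total = η_total · Q_H = 0.5440 × 326 = 177 kW.

Ẇ_total ≈ 177 kW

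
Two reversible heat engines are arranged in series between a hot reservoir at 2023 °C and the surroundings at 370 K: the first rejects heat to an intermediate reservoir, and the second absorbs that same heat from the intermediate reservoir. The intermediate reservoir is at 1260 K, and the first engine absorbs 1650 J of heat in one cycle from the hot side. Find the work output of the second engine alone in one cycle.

W₂ ≈ 640 J

T_H = 2023 °C → 2023 + 273.15 = 2296.15 K.
Heat entering the second stage: Q_m = Q_H·(T_m/T_H) = 1650 × 1260.00/2296.15 = 905 J.
Second-stage efficiency η₂ = 1 − T_C/T_m = 1 − 370.00/1260.00 = 0.7063, so W₂ = η₂·Q_m = 640 J.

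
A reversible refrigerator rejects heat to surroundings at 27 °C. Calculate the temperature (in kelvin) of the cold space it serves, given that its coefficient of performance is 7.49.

T_C ≈ 264.8 K

T_H = 27 °C → 27 + 273.15 = 300.15 K.
COP_R = T_C/(T_H − T_C) ⇒ T_C = T_H·COP_R/(1 + COP_R) = 300.15 × 7.49/(1 + 7.49) = 264.8 K.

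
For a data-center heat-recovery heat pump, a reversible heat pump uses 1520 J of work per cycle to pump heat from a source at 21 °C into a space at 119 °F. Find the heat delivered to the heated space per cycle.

Q_H ≈ 17900 J

T_H = 119 °F → (119 − 32) × 5/9 = 48.33 °C = 321.48 K.
T_C = 21 °C → 21 + 273.15 = 294.15 K.
COP_HP = T_H/(T_H − T_C) = 321.48/27.33 = 11.7616.
Q_H = COP_HP · W = 11.7616 × 1520 = 17900 J.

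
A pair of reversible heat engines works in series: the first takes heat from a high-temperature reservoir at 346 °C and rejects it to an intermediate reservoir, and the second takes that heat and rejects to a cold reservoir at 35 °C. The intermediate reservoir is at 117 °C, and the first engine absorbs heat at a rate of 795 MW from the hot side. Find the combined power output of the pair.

Ẇ_total ≈ 399 MW

T_H = 346 °C → 346 + 273.15 = 619.15 K.
T_C = 35 °C → 35 + 273.15 = 308.15 K.
Two reversible stages in series are equivalent to a single Carnot engine between T_H and T_C, so η_total = 1 − T_C/T_H = 1 − 308.15/619.15 = 0.5023.
W_total = η_total · Q_H = 0.5023 × 795 = 399 MW.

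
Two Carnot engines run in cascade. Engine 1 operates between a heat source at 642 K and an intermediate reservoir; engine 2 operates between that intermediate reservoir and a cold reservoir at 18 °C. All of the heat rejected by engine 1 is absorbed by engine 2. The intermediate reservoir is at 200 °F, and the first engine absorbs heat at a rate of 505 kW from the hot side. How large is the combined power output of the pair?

T_C = 18 °C → 18 + 273.15 = 291.15 K.
Two reversible stages in series are equivalent to a single Carnot engine between T_H and T_C, so η_total = 1 − T_C/T_H = 1 − 291.15/642.00 = 0.5465.
W_total = η_total · Q_H = 0.5465 × 505 = 276 kW.

Ẇ_total ≈ 276 kW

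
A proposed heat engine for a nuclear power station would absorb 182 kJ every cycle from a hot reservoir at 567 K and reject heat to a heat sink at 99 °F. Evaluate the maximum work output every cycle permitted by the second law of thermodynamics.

W_max ≈ 82.37 kJ

T_C = 99 °F → (99 − 32) × 5/9 = 37.22 °C = 310.37 K.
No engine can exceed the Carnot limit: η_max = 1 − T_C/T_H = 1 − 310.37/567.00 = 0.4526.
W_max = η_max · Q_H = 0.4526 × 182 = 82.37 kJ.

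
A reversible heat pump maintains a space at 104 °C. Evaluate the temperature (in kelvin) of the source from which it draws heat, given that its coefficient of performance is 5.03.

T_C ≈ 302 K

T_H = 104 °C → 104 + 273.15 = 377.15 K.
COP_HP = T_H/(T_H − T_C) ⇒ T_C = T_H·(COP_HP − 1)/COP_HP = 377.15 × (5.03 − 1)/5.03 = 302 K.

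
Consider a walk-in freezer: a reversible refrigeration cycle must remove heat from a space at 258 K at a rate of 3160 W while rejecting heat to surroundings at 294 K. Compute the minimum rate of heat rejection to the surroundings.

For a reversible cycle Q_H/Q_C = T_H/T_C, so Q_H = Q_C·T_H/T_C = 3160 × 294.00/258.00 = 3600 W.

Q̇_H ≈ 3600 W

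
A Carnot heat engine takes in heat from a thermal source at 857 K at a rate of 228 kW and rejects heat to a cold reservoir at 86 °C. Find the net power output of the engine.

T_C = 86 °C → 86 + 273.15 = 359.15 K.
Since the cycle is reversible, η = 1 − T_C/T_H = 1 − 359.15/857.00 = 0.5809.
W = η·Q_H = 0.5809 × 228 = 132.5 kW.

Ẇ ≈ 132.5 kW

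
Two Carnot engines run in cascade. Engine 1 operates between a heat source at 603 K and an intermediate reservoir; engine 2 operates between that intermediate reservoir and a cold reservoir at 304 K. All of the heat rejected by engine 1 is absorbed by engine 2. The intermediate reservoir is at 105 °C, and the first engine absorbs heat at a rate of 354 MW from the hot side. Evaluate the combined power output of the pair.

Two reversible stages in series are equivalent to a single Carnot engine between T_H and T_C, so η_total = 1 − T_C/T_H = 1 − 304.00/603.00 = 0.4959.
W_total = η_total · Q_H = 0.4959 × 354 = 176 MW.

Ẇ_total ≈ 176 MW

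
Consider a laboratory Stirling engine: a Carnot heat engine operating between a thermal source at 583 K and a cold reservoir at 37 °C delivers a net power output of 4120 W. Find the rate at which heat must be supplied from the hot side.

Q̇_H ≈ 8803 W

T_C = 37 °C → 37 + 273.15 = 310.15 K.
Carnot efficiency: η = 1 − T_C/T_H = 1 − 310.15/583.00 = 0.4680.
Q_H = W/η = 4120/0.4680 = 8803 W.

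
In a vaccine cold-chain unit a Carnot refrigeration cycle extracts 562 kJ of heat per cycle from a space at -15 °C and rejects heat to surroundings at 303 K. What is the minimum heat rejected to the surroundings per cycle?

T_C = -15 °C → -15 + 273.15 = 258.15 K.
For a reversible cycle Q_H/Q_C = T_H/T_C, so Q_H = Q_C·T_H/T_C = 562 × 303.00/258.15 = 660 kJ.

Q_H ≈ 660 kJ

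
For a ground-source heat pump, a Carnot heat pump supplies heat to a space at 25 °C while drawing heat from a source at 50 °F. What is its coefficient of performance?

COP_HP ≈ 19.9

T_H = 25 °C → 25 + 273.15 = 298.15 K.
T_C = 50 °F → (50 − 32) × 5/9 = 10.00 °C = 283.15 K.
COP_HP = T_H/(T_H − T_C) = 298.15/(298.15 − 283.15) = 19.9.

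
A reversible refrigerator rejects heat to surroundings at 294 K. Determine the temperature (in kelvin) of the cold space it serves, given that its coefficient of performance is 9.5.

T_C ≈ 266.0 K

COP_R = T_C/(T_H − T_C) ⇒ T_C = T_H·COP_R/(1 + COP_R) = 294.00 × 9.5/(1 + 9.5) = 266.0 K.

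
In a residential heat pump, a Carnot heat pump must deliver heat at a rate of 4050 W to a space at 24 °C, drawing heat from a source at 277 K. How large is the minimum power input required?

T_H = 24 °C → 24 + 273.15 = 297.15 K.
Reversible heating COP: COP_HP = T_H/(T_H − T_C) = 297.15/20.15 = 14.7469.
W = Q_H/COP_HP = 4050/14.7469 = 275 W.

Ẇ_in ≈ 275 W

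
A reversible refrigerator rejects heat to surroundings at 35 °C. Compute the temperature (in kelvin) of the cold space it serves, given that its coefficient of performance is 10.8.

T_C ≈ 282 K

T_H = 35 °C → 35 + 273.15 = 308.15 K.
COP_R = T_C/(T_H − T_C) ⇒ T_C = T_H·COP_R/(1 + COP_R) = 308.15 × 10.8/(1 + 10.8) = 282 K.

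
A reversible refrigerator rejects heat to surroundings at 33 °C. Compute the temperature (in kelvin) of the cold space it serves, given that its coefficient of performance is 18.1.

T_C ≈ 290.1 K

T_H = 33 °C → 33 + 273.15 = 306.15 K.
COP_R = T_C/(T_H − T_C) ⇒ T_C = T_H·COP_R/(1 + COP_R) = 306.15 × 18.1/(1 + 18.1) = 290.1 K.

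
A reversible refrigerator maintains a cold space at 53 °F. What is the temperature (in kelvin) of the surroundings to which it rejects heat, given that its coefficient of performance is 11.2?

T_H ≈ 310 K

T_C = 53 °F → (53 − 32) × 5/9 = 11.67 °C = 284.82 K.
COP_R = T_C/(T_H − T_C) ⇒ T_H = T_C·(1 + 1/COP_R) = 284.82 × (1 + 1/11.2) = 310 K.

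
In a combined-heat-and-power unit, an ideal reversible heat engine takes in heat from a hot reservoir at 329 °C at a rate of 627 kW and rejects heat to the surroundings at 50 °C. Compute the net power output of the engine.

Ẇ ≈ 290.5 kW

T_H = 329 °C → 329 + 273.15 = 602.15 K.
T_C = 50 °C → 50 + 273.15 = 323.15 K.
Since the cycle is reversible, η = 1 − T_C/T_H = 1 − 323.15/602.15 = 0.4633.
W = η·Q_H = 0.4633 × 627 = 290.5 kW.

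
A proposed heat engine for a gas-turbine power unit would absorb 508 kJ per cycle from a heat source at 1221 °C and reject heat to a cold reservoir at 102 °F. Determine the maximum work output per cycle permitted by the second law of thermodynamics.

T_H = 1221 °C → 1221 + 273.15 = 1494.15 K.
T_C = 102 °F → (102 − 32) × 5/9 = 38.89 °C = 312.04 K.
No engine can exceed the Carnot limit: η_max = 1 − T_C/T_H = 1 − 312.04/1494.15 = 0.7912.
W_max = η_max · Q_H = 0.7912 × 508 = 402 kJ.

W_max ≈ 402 kJ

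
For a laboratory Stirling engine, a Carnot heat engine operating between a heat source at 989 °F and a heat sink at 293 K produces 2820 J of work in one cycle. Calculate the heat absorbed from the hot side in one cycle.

T_H = 989 °F → (989 − 32) × 5/9 = 531.67 °C = 804.82 K.
For a reversible engine, η = 1 − T_C/T_H = 1 − 293.00/804.82 = 0.6359.
Q_H = W/η = 2820/0.6359 = 4430 J.

Q_H ≈ 4430 J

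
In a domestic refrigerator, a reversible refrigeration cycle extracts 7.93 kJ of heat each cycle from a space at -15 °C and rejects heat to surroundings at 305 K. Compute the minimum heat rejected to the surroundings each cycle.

Q_H ≈ 9.369 kJ

T_C = -15 °C → -15 + 273.15 = 258.15 K.
For a reversible cycle Q_H/Q_C = T_H/T_C, so Q_H = Q_C·T_H/T_C = 7.93 × 305.00/258.15 = 9.369 kJ.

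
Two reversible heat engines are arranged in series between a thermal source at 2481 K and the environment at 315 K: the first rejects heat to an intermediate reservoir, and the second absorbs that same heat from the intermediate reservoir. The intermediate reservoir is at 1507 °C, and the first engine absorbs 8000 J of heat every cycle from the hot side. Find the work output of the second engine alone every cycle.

W₂ ≈ 4720 J

T_m = 1507 °C → 1507 + 273.15 = 1780.15 K.
Heat entering the second stage: Q_m = Q_H·(T_m/T_H) = 8000 × 1780.15/2481.00 = 5740 J.
Second-stage efficiency η₂ = 1 − T_C/T_m = 1 − 315.00/1780.15 = 0.8230, so W₂ = η₂·Q_m = 4720 J.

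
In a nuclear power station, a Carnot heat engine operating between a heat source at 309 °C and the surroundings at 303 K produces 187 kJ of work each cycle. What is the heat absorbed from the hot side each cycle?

T_H = 309 °C → 309 + 273.15 = 582.15 K.
Carnot efficiency: η = 1 − T_C/T_H = 1 − 303.00/582.15 = 0.4795.
Q_H = W/η = 187/0.4795 = 390 kJ.

Q_H ≈ 390 kJ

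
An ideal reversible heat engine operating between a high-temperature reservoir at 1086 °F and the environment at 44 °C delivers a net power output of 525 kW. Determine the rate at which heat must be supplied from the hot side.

Q̇_H ≈ 832.5 kW

T_H = 1086 °F → (1086 − 32) × 5/9 = 585.56 °C = 858.71 K.
T_C = 44 °C → 44 + 273.15 = 317.15 K.
Carnot efficiency: η = 1 − T_C/T_H = 1 − 317.15/858.71 = 0.6307.
Q_H = W/η = 525/0.6307 = 832.5 kW.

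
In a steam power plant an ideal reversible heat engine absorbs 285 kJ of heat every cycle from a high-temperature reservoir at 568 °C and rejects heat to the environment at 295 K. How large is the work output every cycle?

T_H = 568 °C → 568 + 273.15 = 841.15 K.
Since the cycle is reversible, η = 1 − T_C/T_H = 1 − 295.00/841.15 = 0.6493.
W = η·Q_H = 0.6493 × 285 = 185.0 kJ.

W ≈ 185.0 kJ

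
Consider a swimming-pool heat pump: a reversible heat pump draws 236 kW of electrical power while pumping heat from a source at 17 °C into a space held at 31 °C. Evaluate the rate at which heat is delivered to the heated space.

Q̇_H ≈ 5127 kW

T_H = 31 °C → 31 + 273.15 = 304.15 K.
T_C = 17 °C → 17 + 273.15 = 290.15 K.
The Carnot heat-pump COP is COP_HP = T_H/(T_H − T_C) = 304.15/14.00 = 21.7250.
Q_H = COP_HP · W = 21.7250 × 236 = 5127 kW.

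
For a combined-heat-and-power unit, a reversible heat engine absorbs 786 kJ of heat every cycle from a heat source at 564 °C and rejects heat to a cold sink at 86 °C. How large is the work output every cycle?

W ≈ 449 kJ

T_H = 564 °C → 564 + 273.15 = 837.15 K.
T_C = 86 °C → 86 + 273.15 = 359.15 K.
η_rev = 1 − T_C/T_H = 1 − 359.15/837.15 = 0.5710.
W = η·Q_H = 0.5710 × 786 = 449 kJ.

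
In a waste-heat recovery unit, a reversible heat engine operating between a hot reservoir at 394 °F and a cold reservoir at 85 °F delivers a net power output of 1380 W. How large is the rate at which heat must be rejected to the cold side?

Q̇_C ≈ 2430 W

T_H = 394 °F → (394 − 32) × 5/9 = 201.11 °C = 474.26 K.
T_C = 85 °F → (85 − 32) × 5/9 = 29.44 °C = 302.59 K.
For a reversible engine, η = 1 − T_C/T_H = 1 − 302.59/474.26 = 0.3620.
Since Q_C/Q_H = T_C/T_H and Q_H = W/η, Q_C = W·T_C/(T_H − T_C) = 1380 × 302.59/171.67 = 2430 W.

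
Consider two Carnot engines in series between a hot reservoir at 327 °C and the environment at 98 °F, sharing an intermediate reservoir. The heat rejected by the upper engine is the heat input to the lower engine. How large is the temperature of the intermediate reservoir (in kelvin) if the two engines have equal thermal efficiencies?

T_m ≈ 431 K

T_H = 327 °C → 327 + 273.15 = 600.15 K.
T_C = 98 °F → (98 − 32) × 5/9 = 36.67 °C = 309.82 K.
Equal efficiencies require 1 − T_m/T_H = 1 − T_C/T_m, i.e. T_m/T_H = T_C/T_m, so T_m = √(T_H·T_C) = √(600.15 × 309.82) = 431 K.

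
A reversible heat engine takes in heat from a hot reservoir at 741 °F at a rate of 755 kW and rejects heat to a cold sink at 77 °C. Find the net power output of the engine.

Ẇ ≈ 358.7 kW

T_H = 741 °F → (741 − 32) × 5/9 = 393.89 °C = 667.04 K.
T_C = 77 °C → 77 + 273.15 = 350.15 K.
For a reversible engine, η = 1 − T_C/T_H = 1 − 350.15/667.04 = 0.4751.
W = η·Q_H = 0.4751 × 755 = 358.7 kW.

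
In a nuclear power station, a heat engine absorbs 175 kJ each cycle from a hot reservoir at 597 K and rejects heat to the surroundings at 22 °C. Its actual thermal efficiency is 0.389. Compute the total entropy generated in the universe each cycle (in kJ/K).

T_C = 22 °C → 22 + 273.15 = 295.15 K.
W = η·Q_H = 0.389 × 175 = 68.08 kJ, so Q_C = Q_H − W = 106.9 kJ.
Reservoir entropy changes: ΔS_H = −Q_H/T_H = −175/597.00 = -0.2931 kJ/K and ΔS_C = +Q_C/T_C = 106.9/295.15 = 0.3623 kJ/K.
ΔS_univ = −Q_H/T_H + Q_C/T_C = 0.0691 kJ/K (> 0, since η = 0.389 < η_Carnot = 0.506).

ΔS_univ ≈ 0.0691 kJ/K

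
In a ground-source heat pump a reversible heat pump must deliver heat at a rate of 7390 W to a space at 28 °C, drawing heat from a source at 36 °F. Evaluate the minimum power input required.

T_H = 28 °C → 28 + 273.15 = 301.15 K.
T_C = 36 °F → (36 − 32) × 5/9 = 2.22 °C = 275.37 K.
COP_HP = T_H/(T_H − T_C) = 301.15/25.78 = 11.6825.
W = Q_H/COP_HP = 7390/11.6825 = 632.6 W.

Ẇ_in ≈ 632.6 W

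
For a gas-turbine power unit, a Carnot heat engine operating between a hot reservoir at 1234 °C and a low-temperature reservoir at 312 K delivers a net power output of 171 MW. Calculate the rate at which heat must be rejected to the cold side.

Q̇_C ≈ 44.64 MW

T_H = 1234 °C → 1234 + 273.15 = 1507.15 K.
Since the cycle is reversible, η = 1 − T_C/T_H = 1 − 312.00/1507.15 = 0.7930.
Since Q_C/Q_H = T_C/T_H and Q_H = W/η, Q_C = W·T_C/(T_H − T_C) = 171 × 312.00/1195.15 = 44.64 MW.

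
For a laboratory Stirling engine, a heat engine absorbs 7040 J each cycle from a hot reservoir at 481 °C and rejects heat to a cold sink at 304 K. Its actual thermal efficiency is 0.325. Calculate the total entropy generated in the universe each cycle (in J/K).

ΔS_univ ≈ 6.30 J/K

T_H = 481 °C → 481 + 273.15 = 754.15 K.
W = η·Q_H = 0.325 × 7040 = 2288 J, so Q_C = Q_H − W = 4752 J.
The hot reservoir loses entropy Q_H/T_H = 7040/754.15 = 9.335 J/K; the cold reservoir gains Q_C/T_C = 4752/304.00 = 15.63 J/K.
ΔS_univ = −Q_H/T_H + Q_C/T_C = 6.30 J/K (> 0, since η = 0.325 < η_Carnot = 0.597).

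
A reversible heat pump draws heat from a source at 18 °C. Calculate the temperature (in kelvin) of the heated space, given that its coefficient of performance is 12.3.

T_C = 18 °C → 18 + 273.15 = 291.15 K.
COP_HP = T_H/(T_H − T_C) ⇒ T_H = T_C·COP_HP/(COP_HP − 1) = 291.15 × 12.3/(12.3 − 1) = 317 K.

T_H ≈ 317 K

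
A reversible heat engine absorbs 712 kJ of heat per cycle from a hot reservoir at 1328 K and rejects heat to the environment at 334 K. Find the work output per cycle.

Since the cycle is reversible, η = 1 − T_C/T_H = 1 − 334.00/1328.00 = 0.7485.
W = η·Q_H = 0.7485 × 712 = 532.9 kJ.

W ≈ 532.9 kJ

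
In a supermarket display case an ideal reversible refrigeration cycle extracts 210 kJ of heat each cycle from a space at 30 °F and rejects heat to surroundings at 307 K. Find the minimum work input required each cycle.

W_in ≈ 26.99 kJ

T_C = 30 °F → (30 − 32) × 5/9 = -1.11 °C = 272.04 K.
Carnot COP: COP_R = T_C/(T_H − T_C) = 272.04/34.96 = 7.7812.
W = Q_C/COP_R = 210/7.7812 = 26.99 kJ.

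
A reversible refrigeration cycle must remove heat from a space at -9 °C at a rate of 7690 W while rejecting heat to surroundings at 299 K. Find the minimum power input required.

T_C = -9 °C → -9 + 273.15 = 264.15 K.
The reversible coefficient of performance is COP_R = T_C/(T_H − T_C) = 264.15/34.85 = 7.5796.
W = Q_C/COP_R = 7690/7.5796 = 1010 W.

Ẇ_in ≈ 1010 W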